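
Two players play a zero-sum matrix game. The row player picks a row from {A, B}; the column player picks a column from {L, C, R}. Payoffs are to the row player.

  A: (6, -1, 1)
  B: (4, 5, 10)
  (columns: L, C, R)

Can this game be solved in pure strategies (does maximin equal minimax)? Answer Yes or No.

No

Row minima: A → -1, B → 4; maximin = 4.
Column maxima: L → 6, C → 5, R → 10; minimax = 5.
4 ≠ 5, so no pure-strategy equilibrium exists.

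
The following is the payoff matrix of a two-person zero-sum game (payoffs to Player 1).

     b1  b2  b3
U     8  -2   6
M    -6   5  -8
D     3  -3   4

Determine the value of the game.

Row minima: U → -2, M → -8, D → -3; maximin = -2.
Column maxima: b1 → 8, b2 → 5, b3 → 6; minimax = 5.
-2 ≠ 5, so there is no saddle point; optimal play is mixed.
D is strictly dominated by U, so Player 1 never plays it.
With D eliminated, b1 is strictly dominated by b3 (it gives Player 1 strictly more in every remaining row), so Player 2 never plays it.
On the remaining 2×2 (U, M vs b2, b3):
Let Player 1 play U with probability p. Expected payoff against b2: (-2)p + 5(1−p) = −7p + 5; against b3: 6p + (-8)(1−p) = 14p − 8.
Setting these equal: −7p + 5 = 14p − 8 ⇒ −21p = -13 ⇒ p = 13/21, and the value is (-7)·(13/21) + 5 = 2/3.
For Player 2: with q = P(b2), equating U's and M's payoffs gives −8q + 6 = 13q − 8 ⇒ q = 2/3.

2/3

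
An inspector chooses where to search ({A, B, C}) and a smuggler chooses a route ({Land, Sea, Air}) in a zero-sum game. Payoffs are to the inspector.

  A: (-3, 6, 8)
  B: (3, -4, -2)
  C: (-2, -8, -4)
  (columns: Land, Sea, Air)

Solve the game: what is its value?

3/8

Row minima: A → -3, B → -4, C → -8; maximin = -3.
Column maxima: Land → 3, Sea → 6, Air → 8; minimax = 3.
-3 ≠ 3, so there is no saddle point; optimal play is mixed.
C is strictly dominated by B, so the inspector never plays it.
Air is strictly dominated by Sea (it gives the inspector strictly more in every row), so the smuggler never plays it.
On the remaining 2×2 (A, B vs Land, Sea):
Let the inspector play A with probability p. Expected payoff against Land: (-3)p + 3(1−p) = −6p + 3; against Sea: 6p + (-4)(1−p) = 10p − 4.
Setting these equal: −6p + 3 = 10p − 4 ⇒ −16p = -7 ⇒ p = 7/16, and the value is (-6)·(7/16) + 3 = 3/8.
For the smuggler: with q = P(Land), equating A's and B's payoffs gives −9q + 6 = 7q − 4 ⇒ q = 5/8.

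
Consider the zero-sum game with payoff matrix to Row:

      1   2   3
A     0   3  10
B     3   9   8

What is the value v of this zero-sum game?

Row minima: A → 0, B → 3; maximin = 3.
Column maxima: 1 → 3, 2 → 9, 3 → 10; minimax = 3.
Since maximin = minimax = 3, there is a saddle point and the value is 3.

3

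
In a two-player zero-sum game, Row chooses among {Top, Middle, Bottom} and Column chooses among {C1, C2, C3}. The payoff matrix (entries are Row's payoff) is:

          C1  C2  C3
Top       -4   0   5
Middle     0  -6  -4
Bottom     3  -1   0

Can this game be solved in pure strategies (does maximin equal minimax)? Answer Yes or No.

No

Row minima: Top → -4, Middle → -6, Bottom → -1; maximin = -1.
Column maxima: C1 → 3, C2 → 0, C3 → 5; minimax = 0.
-1 ≠ 0, so no pure-strategy equilibrium exists.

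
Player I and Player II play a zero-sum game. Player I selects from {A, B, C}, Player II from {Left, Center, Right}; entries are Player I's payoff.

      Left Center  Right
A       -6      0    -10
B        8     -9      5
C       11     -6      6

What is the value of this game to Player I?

-30/11

Row minima: A → -10, B → -9, C → -6; maximin = -6.
Column maxima: Left → 11, Center → 0, Right → 6; minimax = 0.
-6 ≠ 0, so there is no saddle point; optimal play is mixed.
B is strictly dominated by C, so Player I never plays it.
Left is strictly dominated by Right (it gives Player I strictly more in every row), so Player II never plays it.
On the remaining 2×2 (A, C vs Center, Right):
Let Player I play A with probability p. Expected payoff against Center: 0p + (-6)(1−p) = 6p − 6; against Right: (-10)p + 6(1−p) = −16p + 6.
Setting these equal: 6p − 6 = −16p + 6 ⇒ 22p = 12 ⇒ p = 6/11, and the value is (6)·(6/11) − 6 = -30/11.
For Player II: with q = P(Center), equating A's and C's payoffs gives 10q − 10 = −12q + 6 ⇒ q = 8/11.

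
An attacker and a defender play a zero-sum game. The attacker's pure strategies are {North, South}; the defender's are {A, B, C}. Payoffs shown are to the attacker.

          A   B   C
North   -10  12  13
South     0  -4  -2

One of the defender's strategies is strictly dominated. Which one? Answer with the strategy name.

B holds the attacker's payoff strictly below C in every row: 12 < 13, -4 < -2.
So C is strictly dominated for the defender.

C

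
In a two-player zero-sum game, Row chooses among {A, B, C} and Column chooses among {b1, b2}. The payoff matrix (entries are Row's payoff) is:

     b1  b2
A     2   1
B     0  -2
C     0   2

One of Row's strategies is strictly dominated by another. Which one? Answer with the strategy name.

B

A gives a strictly higher payoff than B against every column: 2 > 0, 1 > -2.
So B is strictly dominated and Row never plays it.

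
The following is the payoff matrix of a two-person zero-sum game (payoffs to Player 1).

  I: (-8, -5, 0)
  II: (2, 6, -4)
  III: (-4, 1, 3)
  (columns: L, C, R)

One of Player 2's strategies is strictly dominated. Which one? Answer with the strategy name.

C

L holds Player 1's payoff strictly below C in every row: -8 < -5, 2 < 6, -4 < 1.
So C is strictly dominated for Player 2.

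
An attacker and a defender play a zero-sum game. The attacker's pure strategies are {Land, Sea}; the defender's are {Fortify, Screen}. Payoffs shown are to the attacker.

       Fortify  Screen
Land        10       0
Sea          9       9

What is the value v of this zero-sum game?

Row minima: Land → 0, Sea → 9; maximin = 9.
Column maxima: Fortify → 10, Screen → 9; minimax = 9.
Since maximin = minimax = 9, there is a saddle point and the value is 9.

9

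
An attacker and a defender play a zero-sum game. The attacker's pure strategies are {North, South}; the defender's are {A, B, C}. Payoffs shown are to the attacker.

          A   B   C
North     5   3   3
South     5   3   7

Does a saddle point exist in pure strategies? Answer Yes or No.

Yes

Row minima: North → 3, South → 3; maximin = 3.
Column maxima: A → 5, B → 3, C → 7; minimax = 3.
maximin = minimax = 3, so a saddle point exists.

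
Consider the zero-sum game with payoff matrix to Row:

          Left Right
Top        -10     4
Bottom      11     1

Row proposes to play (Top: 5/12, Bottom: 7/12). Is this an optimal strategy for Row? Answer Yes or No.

Against Left this mix gives (5/12)·(-10) + (7/12)·11 = 9/4.
Against Right this mix gives (5/12)·4 + (7/12)·1 = 9/4.
All of Column's active replies (Left, Right) yield 9/4, and no column does worse for Row. The mix makes Column indifferent and guarantees 9/4, so it is optimal.

Yes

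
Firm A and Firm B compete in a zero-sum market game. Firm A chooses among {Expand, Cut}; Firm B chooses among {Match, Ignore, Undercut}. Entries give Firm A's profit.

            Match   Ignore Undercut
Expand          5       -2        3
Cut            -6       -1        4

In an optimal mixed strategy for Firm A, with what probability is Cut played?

Row minima: Expand → -2, Cut → -6; maximin = -2.
Column maxima: Match → 5, Ignore → -1, Undercut → 4; minimax = -1.
-2 ≠ -1, so there is no saddle point; optimal play is mixed.
Undercut is strictly dominated by Ignore (it gives Firm A strictly more in every row), so Firm B never plays it.
On the remaining 2×2 (Expand, Cut vs Match, Ignore):
Let Firm A play Expand with probability p. Expected payoff against Match: 5p + (-6)(1−p) = 11p − 6; against Ignore: (-2)p + (-1)(1−p) = −p − 1.
Setting these equal: 11p − 6 = −p − 1 ⇒ 12p = 5 ⇒ p = 5/12, and the value is (11)·(5/12) − 6 = -17/12.
For Firm B: with q = P(Match), equating Expand's and Cut's payoffs gives 7q − 2 = −5q − 1 ⇒ q = 1/12.

7/12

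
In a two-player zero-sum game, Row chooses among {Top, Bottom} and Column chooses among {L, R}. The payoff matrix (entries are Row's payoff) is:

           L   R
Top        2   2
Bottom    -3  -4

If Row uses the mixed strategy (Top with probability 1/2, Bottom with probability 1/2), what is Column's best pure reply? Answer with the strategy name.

R

If Column plays L, Row's expected payoff is (1/2)·2 + (1/2)·(-3) = -1/2.
If Column plays R, Row's expected payoff is (1/2)·2 + (1/2)·(-4) = -1.
Column minimizes Row's payoff; the smallest is -1, so the best response is R.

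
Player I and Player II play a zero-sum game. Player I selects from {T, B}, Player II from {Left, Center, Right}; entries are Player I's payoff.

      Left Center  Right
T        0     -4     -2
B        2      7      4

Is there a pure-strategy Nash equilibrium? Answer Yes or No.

Row minima: T → -4, B → 2; maximin = 2.
Column maxima: Left → 2, Center → 7, Right → 4; minimax = 2.
maximin = minimax = 2, so a saddle point exists.

Yes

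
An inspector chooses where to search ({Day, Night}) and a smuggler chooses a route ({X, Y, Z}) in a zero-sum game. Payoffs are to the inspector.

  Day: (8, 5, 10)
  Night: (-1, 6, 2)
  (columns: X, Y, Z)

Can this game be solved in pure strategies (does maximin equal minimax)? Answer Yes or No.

No

Row minima: Day → 5, Night → -1; maximin = 5.
Column maxima: X → 8, Y → 6, Z → 10; minimax = 6.
5 ≠ 6, so no pure-strategy equilibrium exists.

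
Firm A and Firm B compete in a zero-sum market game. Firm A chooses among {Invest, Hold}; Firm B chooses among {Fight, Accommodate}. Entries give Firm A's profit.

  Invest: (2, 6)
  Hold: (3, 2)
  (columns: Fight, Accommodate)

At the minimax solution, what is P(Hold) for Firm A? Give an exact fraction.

4/5

Row minima: Invest → 2, Hold → 2; maximin = 2.
Column maxima: Fight → 3, Accommodate → 6; minimax = 3.
2 ≠ 3, so there is no saddle point; optimal play is mixed.
Let Firm A play Invest with probability p. Expected payoff against Fight: 2p + 3(1−p) = −p + 3; against Accommodate: 6p + 2(1−p) = 4p + 2.
Setting these equal: −p + 3 = 4p + 2 ⇒ −5p = -1 ⇒ p = 1/5, and the value is (-1)·(1/5) + 3 = 14/5.
For Firm B: with q = P(Fight), equating Invest's and Hold's payoffs gives −4q + 6 = q + 2 ⇒ q = 4/5.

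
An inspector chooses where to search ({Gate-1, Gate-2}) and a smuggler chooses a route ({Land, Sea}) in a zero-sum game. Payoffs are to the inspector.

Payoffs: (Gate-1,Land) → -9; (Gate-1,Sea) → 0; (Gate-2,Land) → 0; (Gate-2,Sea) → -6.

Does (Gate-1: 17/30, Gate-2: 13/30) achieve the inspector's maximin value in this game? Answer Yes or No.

No

Against Land this mix gives (17/30)·(-9) + (13/30)·0 = -51/10.
Against Sea this mix gives (17/30)·0 + (13/30)·(-6) = -13/5.
The smuggler will play Land, holding the inspector to -51/10. Shifting weight toward the row that does better against Land would raise this floor (the equalizing mix achieves -18/5 against both Land and Sea), so the proposed strategy is not optimal.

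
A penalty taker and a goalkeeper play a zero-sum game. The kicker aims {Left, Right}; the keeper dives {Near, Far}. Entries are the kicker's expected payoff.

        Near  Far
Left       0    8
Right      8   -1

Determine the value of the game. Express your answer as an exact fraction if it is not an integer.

Row minima: Left → 0, Right → -1; maximin = 0.
Column maxima: Near → 8, Far → 8; minimax = 8.
0 ≠ 8, so there is no saddle point; optimal play is mixed.
Let the kicker play Left with probability p. Expected payoff against Near: 0p + 8(1−p) = −8p + 8; against Far: 8p + (-1)(1−p) = 9p − 1.
Setting these equal: −8p + 8 = 9p − 1 ⇒ −17p = -9 ⇒ p = 9/17, and the value is (-8)·(9/17) + 8 = 64/17.
For the keeper: with q = P(Near), equating Left's and Right's payoffs gives −8q + 8 = 9q − 1 ⇒ q = 9/17.

64/17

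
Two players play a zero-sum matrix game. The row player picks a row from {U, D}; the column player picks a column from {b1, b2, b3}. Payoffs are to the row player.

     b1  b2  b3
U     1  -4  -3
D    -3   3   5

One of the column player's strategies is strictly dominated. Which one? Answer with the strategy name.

b3

b2 holds the row player's payoff strictly below b3 in every row: -4 < -3, 3 < 5.
So b3 is strictly dominated for the column player.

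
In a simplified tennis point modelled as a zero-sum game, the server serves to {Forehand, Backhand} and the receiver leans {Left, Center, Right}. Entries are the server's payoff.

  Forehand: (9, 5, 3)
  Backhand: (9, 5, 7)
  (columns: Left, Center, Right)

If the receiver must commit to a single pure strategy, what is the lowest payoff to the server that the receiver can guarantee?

5

Column maxima: Left → 9, Center → 5, Right → 7.
The smallest of these is 5.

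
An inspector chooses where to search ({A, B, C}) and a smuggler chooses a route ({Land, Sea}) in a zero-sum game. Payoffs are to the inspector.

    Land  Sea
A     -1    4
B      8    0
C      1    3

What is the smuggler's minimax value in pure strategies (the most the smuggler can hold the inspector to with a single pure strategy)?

4

Column maxima: Land → 8, Sea → 4.
The smallest of these is 4.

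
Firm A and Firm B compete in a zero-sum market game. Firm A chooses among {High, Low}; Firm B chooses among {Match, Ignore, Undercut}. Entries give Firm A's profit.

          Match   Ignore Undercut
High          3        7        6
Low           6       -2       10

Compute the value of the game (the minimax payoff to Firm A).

Row minima: High → 3, Low → -2; maximin = 3.
Column maxima: Match → 6, Ignore → 7, Undercut → 10; minimax = 6.
3 ≠ 6, so there is no saddle point; optimal play is mixed.
Undercut is strictly dominated by Match (it gives Firm A strictly more in every row), so Firm B never plays it.
On the remaining 2×2 (High, Low vs Match, Ignore):
Let Firm A play High with probability p. Expected payoff against Match: 3p + 6(1−p) = −3p + 6; against Ignore: 7p + (-2)(1−p) = 9p − 2.
Setting these equal: −3p + 6 = 9p − 2 ⇒ −12p = -8 ⇒ p = 2/3, and the value is (-3)·(2/3) + 6 = 4.
For Firm B: with q = P(Match), equating High's and Low's payoffs gives −4q + 7 = 8q − 2 ⇒ q = 3/4.

4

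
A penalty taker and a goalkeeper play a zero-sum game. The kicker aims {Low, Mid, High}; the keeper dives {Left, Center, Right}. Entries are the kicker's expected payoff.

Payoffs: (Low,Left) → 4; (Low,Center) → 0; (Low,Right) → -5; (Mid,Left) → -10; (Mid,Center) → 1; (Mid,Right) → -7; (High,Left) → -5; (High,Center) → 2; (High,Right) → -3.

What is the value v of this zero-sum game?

-37/11

Row minima: Low → -5, Mid → -10, High → -5; maximin = -5.
Column maxima: Left → 4, Center → 2, Right → -3; minimax = -3.
-5 ≠ -3, so there is no saddle point; optimal play is mixed.
Mid is strictly dominated by High, so the kicker never plays it.
Center is strictly dominated by Right (it gives the kicker strictly more in every row), so the keeper never plays it.
On the remaining 2×2 (Low, High vs Left, Right):
Let the kicker play Low with probability p. Expected payoff against Left: 4p + (-5)(1−p) = 9p − 5; against Right: (-5)p + (-3)(1−p) = −2p − 3.
Setting these equal: 9p − 5 = −2p − 3 ⇒ 11p = 2 ⇒ p = 2/11, and the value is (9)·(2/11) − 5 = -37/11.
For the keeper: with q = P(Left), equating Low's and High's payoffs gives 9q − 5 = −2q − 3 ⇒ q = 2/11.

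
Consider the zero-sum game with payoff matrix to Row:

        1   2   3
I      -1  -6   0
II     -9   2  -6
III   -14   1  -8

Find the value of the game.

Row minima: I → -6, II → -9, III → -14; maximin = -6.
Column maxima: 1 → -1, 2 → 2, 3 → 0; minimax = -1.
-6 ≠ -1, so there is no saddle point; optimal play is mixed.
III is strictly dominated by II, so Row never plays it.
3 is strictly dominated by 1 (it gives Row strictly more in every row), so Column never plays it.
On the remaining 2×2 (I, II vs 1, 2):
Let Row play I with probability p. Expected payoff against 1: (-1)p + (-9)(1−p) = 8p − 9; against 2: (-6)p + 2(1−p) = −8p + 2.
Setting these equal: 8p − 9 = −8p + 2 ⇒ 16p = 11 ⇒ p = 11/16, and the value is (8)·(11/16) − 9 = -7/2.
For Column: with q = P(1), equating I's and II's payoffs gives 5q − 6 = −11q + 2 ⇒ q = 1/2.

-7/2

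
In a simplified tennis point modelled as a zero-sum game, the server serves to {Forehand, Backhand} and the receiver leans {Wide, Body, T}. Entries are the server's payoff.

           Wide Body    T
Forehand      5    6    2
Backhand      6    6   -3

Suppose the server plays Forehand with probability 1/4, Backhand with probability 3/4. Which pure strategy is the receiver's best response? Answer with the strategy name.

If the receiver plays Wide, the server's expected payoff is (1/4)·5 + (3/4)·6 = 23/4.
If the receiver plays Body, the server's expected payoff is (1/4)·6 + (3/4)·6 = 6.
If the receiver plays T, the server's expected payoff is (1/4)·2 + (3/4)·(-3) = -7/4.
The receiver minimizes the server's payoff; the smallest is -7/4, so the best response is T.

T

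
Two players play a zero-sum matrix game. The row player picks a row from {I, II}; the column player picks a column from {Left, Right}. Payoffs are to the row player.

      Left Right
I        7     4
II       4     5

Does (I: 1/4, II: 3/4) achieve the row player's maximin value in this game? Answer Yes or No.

Yes

Against Left this mix gives (1/4)·7 + (3/4)·4 = 19/4.
Against Right this mix gives (1/4)·4 + (3/4)·5 = 19/4.
All of the column player's active replies (Left, Right) yield 19/4, and no column does worse for the row player. The mix makes the column player indifferent and guarantees 19/4, so it is optimal.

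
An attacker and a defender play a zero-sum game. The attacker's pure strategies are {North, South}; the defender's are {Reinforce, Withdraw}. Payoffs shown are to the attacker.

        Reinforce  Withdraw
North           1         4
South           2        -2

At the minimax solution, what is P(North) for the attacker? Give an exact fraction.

Row minima: North → 1, South → -2; maximin = 1.
Column maxima: Reinforce → 2, Withdraw → 4; minimax = 2.
1 ≠ 2, so there is no saddle point; optimal play is mixed.
Let the attacker play North with probability p. Expected payoff against Reinforce: 1p + 2(1−p) = −p + 2; against Withdraw: 4p + (-2)(1−p) = 6p − 2.
Setting these equal: −p + 2 = 6p − 2 ⇒ −7p = -4 ⇒ p = 4/7, and the value is (-1)·(4/7) + 2 = 10/7.
For the defender: with q = P(Reinforce), equating North's and South's payoffs gives −3q + 4 = 4q − 2 ⇒ q = 6/7.

4/7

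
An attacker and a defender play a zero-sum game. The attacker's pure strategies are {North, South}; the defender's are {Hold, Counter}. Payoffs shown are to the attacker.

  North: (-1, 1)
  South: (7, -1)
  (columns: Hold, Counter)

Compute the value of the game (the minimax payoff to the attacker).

Row minima: North → -1, South → -1; maximin = -1.
Column maxima: Hold → 7, Counter → 1; minimax = 1.
-1 ≠ 1, so there is no saddle point; optimal play is mixed.
Let the attacker play North with probability p. Expected payoff against Hold: (-1)p + 7(1−p) = −8p + 7; against Counter: 1p + (-1)(1−p) = 2p − 1.
Setting these equal: −8p + 7 = 2p − 1 ⇒ −10p = -8 ⇒ p = 4/5, and the value is (-8)·(4/5) + 7 = 3/5.
For the defender: with q = P(Hold), equating North's and South's payoffs gives −2q + 1 = 8q − 1 ⇒ q = 1/5.

3/5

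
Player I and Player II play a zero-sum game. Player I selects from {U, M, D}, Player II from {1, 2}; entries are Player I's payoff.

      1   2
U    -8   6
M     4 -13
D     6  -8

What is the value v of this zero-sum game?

Row minima: U → -8, M → -13, D → -8; maximin = -8.
Column maxima: 1 → 6, 2 → 6; minimax = 6.
-8 ≠ 6, so there is no saddle point; optimal play is mixed.
M is strictly dominated by D, so Player I never plays it.
On the remaining 2×2 (U, D vs 1, 2):
Let Player I play U with probability p. Expected payoff against 1: (-8)p + 6(1−p) = −14p + 6; against 2: 6p + (-8)(1−p) = 14p − 8.
Setting these equal: −14p + 6 = 14p − 8 ⇒ −28p = -14 ⇒ p = 1/2, and the value is (-14)·(1/2) + 6 = -1.
For Player II: with q = P(1), equating U's and D's payoffs gives −14q + 6 = 14q − 8 ⇒ q = 1/2.

-1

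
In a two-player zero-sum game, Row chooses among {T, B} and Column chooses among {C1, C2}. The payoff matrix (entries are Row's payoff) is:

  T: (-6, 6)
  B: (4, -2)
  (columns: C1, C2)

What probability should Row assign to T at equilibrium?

Row minima: T → -6, B → -2; maximin = -2.
Column maxima: C1 → 4, C2 → 6; minimax = 4.
-2 ≠ 4, so there is no saddle point; optimal play is mixed.
Let Row play T with probability p. Expected payoff against C1: (-6)p + 4(1−p) = −10p + 4; against C2: 6p + (-2)(1−p) = 8p − 2.
Setting these equal: −10p + 4 = 8p − 2 ⇒ −18p = -6 ⇒ p = 1/3, and the value is (-10)·(1/3) + 4 = 2/3.
For Column: with q = P(C1), equating T's and B's payoffs gives −12q + 6 = 6q − 2 ⇒ q = 4/9.

1/3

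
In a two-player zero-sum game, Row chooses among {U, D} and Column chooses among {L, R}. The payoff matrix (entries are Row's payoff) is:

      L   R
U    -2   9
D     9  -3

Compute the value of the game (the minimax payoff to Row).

Row minima: U → -2, D → -3; maximin = -2.
Column maxima: L → 9, R → 9; minimax = 9.
-2 ≠ 9, so there is no saddle point; optimal play is mixed.
Let Row play U with probability p. Expected payoff against L: (-2)p + 9(1−p) = −11p + 9; against R: 9p + (-3)(1−p) = 12p − 3.
Setting these equal: −11p + 9 = 12p − 3 ⇒ −23p = -12 ⇒ p = 12/23, and the value is (-11)·(12/23) + 9 = 75/23.
For Column: with q = P(L), equating U's and D's payoffs gives −11q + 9 = 12q − 3 ⇒ q = 12/23.

75/23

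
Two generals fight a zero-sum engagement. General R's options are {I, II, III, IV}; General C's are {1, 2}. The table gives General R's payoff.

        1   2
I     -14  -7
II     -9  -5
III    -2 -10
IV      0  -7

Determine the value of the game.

-63/11

Row minima: I → -14, II → -9, III → -10, IV → -7; maximin = -7.
Column maxima: 1 → 0, 2 → -5; minimax = -5.
-7 ≠ -5, so there is no saddle point; optimal play is mixed.
I is strictly dominated by II, so General R never plays it.
III is strictly dominated by IV, so General R never plays it.
On the remaining 2×2 (II, IV vs 1, 2):
Let General R play II with probability p. Expected payoff against 1: (-9)p + 0(1−p) = −9p; against 2: (-5)p + (-7)(1−p) = 2p − 7.
Setting these equal: −9p = 2p − 7 ⇒ −11p = -7 ⇒ p = 7/11, and the value is (-9)·(7/11) = -63/11.
For General C: with q = P(1), equating II's and IV's payoffs gives −4q − 5 = 7q − 7 ⇒ q = 2/11.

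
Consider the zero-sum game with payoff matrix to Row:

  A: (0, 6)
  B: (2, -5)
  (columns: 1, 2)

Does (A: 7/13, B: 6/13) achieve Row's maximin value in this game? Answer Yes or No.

Against 1 this mix gives (7/13)·0 + (6/13)·2 = 12/13.
Against 2 this mix gives (7/13)·6 + (6/13)·(-5) = 12/13.
All of Column's active replies (1, 2) yield 12/13, and no column does worse for Row. The mix makes Column indifferent and guarantees 12/13, so it is optimal.

Yes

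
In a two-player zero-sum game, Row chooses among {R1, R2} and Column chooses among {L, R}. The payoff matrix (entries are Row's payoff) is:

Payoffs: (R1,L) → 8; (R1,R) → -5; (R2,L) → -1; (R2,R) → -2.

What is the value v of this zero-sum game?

-2

Row minima: R1 → -5, R2 → -2; maximin = -2.
Column maxima: L → 8, R → -2; minimax = -2.
Since maximin = minimax = -2, there is a saddle point and the value is -2.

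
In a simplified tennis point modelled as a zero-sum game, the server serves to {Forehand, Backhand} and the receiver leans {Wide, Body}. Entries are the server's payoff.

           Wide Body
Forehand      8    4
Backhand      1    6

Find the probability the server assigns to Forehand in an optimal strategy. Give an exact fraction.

Row minima: Forehand → 4, Backhand → 1; maximin = 4.
Column maxima: Wide → 8, Body → 6; minimax = 6.
4 ≠ 6, so there is no saddle point; optimal play is mixed.
Let the server play Forehand with probability p. Expected payoff against Wide: 8p + 1(1−p) = 7p + 1; against Body: 4p + 6(1−p) = −2p + 6.
Setting these equal: 7p + 1 = −2p + 6 ⇒ 9p = 5 ⇒ p = 5/9, and the value is (7)·(5/9) + 1 = 44/9.
For the receiver: with q = P(Wide), equating Forehand's and Backhand's payoffs gives 4q + 4 = −5q + 6 ⇒ q = 2/9.

5/9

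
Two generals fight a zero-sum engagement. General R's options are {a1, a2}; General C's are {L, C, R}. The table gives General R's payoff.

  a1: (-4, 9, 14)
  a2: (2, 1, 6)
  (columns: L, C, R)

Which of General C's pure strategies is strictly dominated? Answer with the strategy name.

L holds General R's payoff strictly below R in every row: -4 < 14, 2 < 6.
So R is strictly dominated for General C.

R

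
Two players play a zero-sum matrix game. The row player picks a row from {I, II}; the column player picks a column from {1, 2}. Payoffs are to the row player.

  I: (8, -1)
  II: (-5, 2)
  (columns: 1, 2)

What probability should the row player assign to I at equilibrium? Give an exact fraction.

7/16

Row minima: I → -1, II → -5; maximin = -1.
Column maxima: 1 → 8, 2 → 2; minimax = 2.
-1 ≠ 2, so there is no saddle point; optimal play is mixed.
Let the row player play I with probability p. Expected payoff against 1: 8p + (-5)(1−p) = 13p − 5; against 2: (-1)p + 2(1−p) = −3p + 2.
Setting these equal: 13p − 5 = −3p + 2 ⇒ 16p = 7 ⇒ p = 7/16, and the value is (13)·(7/16) − 5 = 11/16.
For the column player: with q = P(1), equating I's and II's payoffs gives 9q − 1 = −7q + 2 ⇒ q = 3/16.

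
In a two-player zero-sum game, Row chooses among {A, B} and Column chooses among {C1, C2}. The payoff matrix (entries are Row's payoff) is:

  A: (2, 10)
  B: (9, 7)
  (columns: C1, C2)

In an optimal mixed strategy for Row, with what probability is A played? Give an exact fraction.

1/5

Row minima: A → 2, B → 7; maximin = 7.
Column maxima: C1 → 9, C2 → 10; minimax = 9.
7 ≠ 9, so there is no saddle point; optimal play is mixed.
Let Row play A with probability p. Expected payoff against C1: 2p + 9(1−p) = −7p + 9; against C2: 10p + 7(1−p) = 3p + 7.
Setting these equal: −7p + 9 = 3p + 7 ⇒ −10p = -2 ⇒ p = 1/5, and the value is (-7)·(1/5) + 9 = 38/5.
For Column: with q = P(C1), equating A's and B's payoffs gives −8q + 10 = 2q + 7 ⇒ q = 3/10.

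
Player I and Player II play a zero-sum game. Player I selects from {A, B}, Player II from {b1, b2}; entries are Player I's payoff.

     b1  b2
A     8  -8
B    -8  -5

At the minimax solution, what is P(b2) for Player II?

16/19

Row minima: A → -8, B → -8; maximin = -8.
Column maxima: b1 → 8, b2 → -5; minimax = -5.
-8 ≠ -5, so there is no saddle point; optimal play is mixed.
Let Player I play A with probability p. Expected payoff against b1: 8p + (-8)(1−p) = 16p − 8; against b2: (-8)p + (-5)(1−p) = −3p − 5.
Setting these equal: 16p − 8 = −3p − 5 ⇒ 19p = 3 ⇒ p = 3/19, and the value is (16)·(3/19) − 8 = -104/19.
For Player II: with q = P(b1), equating A's and B's payoffs gives 16q − 8 = −3q − 5 ⇒ q = 3/19.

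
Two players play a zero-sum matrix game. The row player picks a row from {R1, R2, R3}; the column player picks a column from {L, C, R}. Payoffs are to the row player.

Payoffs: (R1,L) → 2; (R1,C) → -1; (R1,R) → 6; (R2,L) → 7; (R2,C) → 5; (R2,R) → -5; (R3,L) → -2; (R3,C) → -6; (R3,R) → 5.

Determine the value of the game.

25/17

Row minima: R1 → -1, R2 → -5, R3 → -6; maximin = -1.
Column maxima: L → 7, C → 5, R → 6; minimax = 5.
-1 ≠ 5, so there is no saddle point; optimal play is mixed.
R3 is strictly dominated by R1, so the row player never plays it.
L is strictly dominated by C (it gives the row player strictly more in every row), so the column player never plays it.
On the remaining 2×2 (R1, R2 vs C, R):
Let the row player play R1 with probability p. Expected payoff against C: (-1)p + 5(1−p) = −6p + 5; against R: 6p + (-5)(1−p) = 11p − 5.
Setting these equal: −6p + 5 = 11p − 5 ⇒ −17p = -10 ⇒ p = 10/17, and the value is (-6)·(10/17) + 5 = 25/17.
For the column player: with q = P(C), equating R1's and R2's payoffs gives −7q + 6 = 10q − 5 ⇒ q = 11/17.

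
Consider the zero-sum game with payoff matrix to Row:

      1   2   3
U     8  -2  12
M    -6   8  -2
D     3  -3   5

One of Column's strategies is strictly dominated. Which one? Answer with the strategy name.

3

1 holds Row's payoff strictly below 3 in every row: 8 < 12, -6 < -2, 3 < 5.
So 3 is strictly dominated for Column.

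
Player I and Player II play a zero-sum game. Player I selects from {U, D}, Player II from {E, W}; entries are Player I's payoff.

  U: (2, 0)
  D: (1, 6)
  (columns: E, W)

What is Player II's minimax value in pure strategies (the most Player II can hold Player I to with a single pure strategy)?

Column maxima: E → 2, W → 6.
The smallest of these is 2.

2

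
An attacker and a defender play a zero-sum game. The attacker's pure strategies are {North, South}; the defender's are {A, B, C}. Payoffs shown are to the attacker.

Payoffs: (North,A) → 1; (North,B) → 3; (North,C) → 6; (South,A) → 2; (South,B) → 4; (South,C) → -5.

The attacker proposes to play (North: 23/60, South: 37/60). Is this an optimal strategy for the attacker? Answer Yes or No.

Against A this mix gives (23/60)·1 + (37/60)·2 = 97/60.
Against B this mix gives (23/60)·3 + (37/60)·4 = 217/60.
Against C this mix gives (23/60)·6 + (37/60)·(-5) = -47/60.
The defender will play C, holding the attacker to -47/60. Shifting weight toward the row that does better against C would raise this floor (the equalizing mix achieves 17/12 against both C and A), so the proposed strategy is not optimal.

No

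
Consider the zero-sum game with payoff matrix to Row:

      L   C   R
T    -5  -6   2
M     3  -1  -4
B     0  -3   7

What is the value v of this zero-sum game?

-19/13

Row minima: T → -6, M → -4, B → -3; maximin = -3.
Column maxima: L → 3, C → -1, R → 7; minimax = -1.
-3 ≠ -1, so there is no saddle point; optimal play is mixed.
T is strictly dominated by B, so Row never plays it.
L is strictly dominated by C (it gives Row strictly more in every row), so Column never plays it.
On the remaining 2×2 (M, B vs C, R):
Let Row play M with probability p. Expected payoff against C: (-1)p + (-3)(1−p) = 2p − 3; against R: (-4)p + 7(1−p) = −11p + 7.
Setting these equal: 2p − 3 = −11p + 7 ⇒ 13p = 10 ⇒ p = 10/13, and the value is (2)·(10/13) − 3 = -19/13.
For Column: with q = P(C), equating M's and B's payoffs gives 3q − 4 = −10q + 7 ⇒ q = 11/13.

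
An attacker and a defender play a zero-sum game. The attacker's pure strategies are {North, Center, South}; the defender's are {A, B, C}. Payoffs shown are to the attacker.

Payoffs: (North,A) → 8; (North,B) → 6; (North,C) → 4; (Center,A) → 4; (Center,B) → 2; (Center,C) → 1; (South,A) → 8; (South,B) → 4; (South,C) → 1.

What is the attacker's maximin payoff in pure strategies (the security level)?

Row minima: North → 4, Center → 1, South → 1.
The best of these is 4.

4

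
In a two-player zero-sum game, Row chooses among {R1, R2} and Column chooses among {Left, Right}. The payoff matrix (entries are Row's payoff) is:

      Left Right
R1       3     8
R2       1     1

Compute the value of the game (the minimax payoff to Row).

3

Row minima: R1 → 3, R2 → 1; maximin = 3.
Column maxima: Left → 3, Right → 8; minimax = 3.
Since maximin = minimax = 3, there is a saddle point and the value is 3.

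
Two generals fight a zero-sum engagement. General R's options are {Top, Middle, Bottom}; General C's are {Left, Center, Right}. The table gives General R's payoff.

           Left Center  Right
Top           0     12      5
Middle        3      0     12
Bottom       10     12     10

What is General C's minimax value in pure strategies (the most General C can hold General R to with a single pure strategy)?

Column maxima: Left → 10, Center → 12, Right → 12.
The smallest of these is 10.

10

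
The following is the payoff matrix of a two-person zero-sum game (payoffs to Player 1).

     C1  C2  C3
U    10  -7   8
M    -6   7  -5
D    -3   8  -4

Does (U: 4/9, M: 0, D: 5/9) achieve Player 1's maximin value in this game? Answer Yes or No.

Yes

Against C1 this mix gives (4/9)·10 + (5/9)·(-3) = 25/9.
Against C2 this mix gives (4/9)·(-7) + (5/9)·8 = 4/3.
Against C3 this mix gives (4/9)·8 + (5/9)·(-4) = 4/3.
All of Player 2's active replies (C2, C3) yield 4/3, and no column does worse for Player 1. The mix makes Player 2 indifferent and guarantees 4/3, so it is optimal.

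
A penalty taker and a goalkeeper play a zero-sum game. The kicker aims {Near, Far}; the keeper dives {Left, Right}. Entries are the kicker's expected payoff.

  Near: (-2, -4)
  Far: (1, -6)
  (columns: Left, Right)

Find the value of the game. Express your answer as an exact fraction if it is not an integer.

-4

Row minima: Near → -4, Far → -6; maximin = -4.
Column maxima: Left → 1, Right → -4; minimax = -4.
Since maximin = minimax = -4, there is a saddle point and the value is -4.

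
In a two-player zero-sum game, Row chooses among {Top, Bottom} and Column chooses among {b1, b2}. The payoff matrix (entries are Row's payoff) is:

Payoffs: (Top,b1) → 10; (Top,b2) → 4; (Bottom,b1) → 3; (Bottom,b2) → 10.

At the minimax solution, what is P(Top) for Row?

Row minima: Top → 4, Bottom → 3; maximin = 4.
Column maxima: b1 → 10, b2 → 10; minimax = 10.
4 ≠ 10, so there is no saddle point; optimal play is mixed.
Let Row play Top with probability p. Expected payoff against b1: 10p + 3(1−p) = 7p + 3; against b2: 4p + 10(1−p) = −6p + 10.
Setting these equal: 7p + 3 = −6p + 10 ⇒ 13p = 7 ⇒ p = 7/13, and the value is (7)·(7/13) + 3 = 88/13.
For Column: with q = P(b1), equating Top's and Bottom's payoffs gives 6q + 4 = −7q + 10 ⇒ q = 6/13.

7/13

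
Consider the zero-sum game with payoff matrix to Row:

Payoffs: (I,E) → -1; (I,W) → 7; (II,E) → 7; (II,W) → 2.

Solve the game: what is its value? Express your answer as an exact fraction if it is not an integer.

51/13

Row minima: I → -1, II → 2; maximin = 2.
Column maxima: E → 7, W → 7; minimax = 7.
2 ≠ 7, so there is no saddle point; optimal play is mixed.
Let Row play I with probability p. Expected payoff against E: (-1)p + 7(1−p) = −8p + 7; against W: 7p + 2(1−p) = 5p + 2.
Setting these equal: −8p + 7 = 5p + 2 ⇒ −13p = -5 ⇒ p = 5/13, and the value is (-8)·(5/13) + 7 = 51/13.
For Column: with q = P(E), equating I's and II's payoffs gives −8q + 7 = 5q + 2 ⇒ q = 5/13.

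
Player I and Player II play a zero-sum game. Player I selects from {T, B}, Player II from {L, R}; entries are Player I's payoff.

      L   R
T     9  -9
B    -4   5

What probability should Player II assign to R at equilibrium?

Row minima: T → -9, B → -4; maximin = -4.
Column maxima: L → 9, R → 5; minimax = 5.
-4 ≠ 5, so there is no saddle point; optimal play is mixed.
Let Player I play T with probability p. Expected payoff against L: 9p + (-4)(1−p) = 13p − 4; against R: (-9)p + 5(1−p) = −14p + 5.
Setting these equal: 13p − 4 = −14p + 5 ⇒ 27p = 9 ⇒ p = 1/3, and the value is (13)·(1/3) − 4 = 1/3.
For Player II: with q = P(L), equating T's and B's payoffs gives 18q − 9 = −9q + 5 ⇒ q = 14/27.

13/27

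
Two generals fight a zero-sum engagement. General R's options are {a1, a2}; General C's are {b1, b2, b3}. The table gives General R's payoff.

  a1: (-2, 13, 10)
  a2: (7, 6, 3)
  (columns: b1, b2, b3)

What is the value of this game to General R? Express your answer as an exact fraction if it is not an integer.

19/4

Row minima: a1 → -2, a2 → 3; maximin = 3.
Column maxima: b1 → 7, b2 → 13, b3 → 10; minimax = 7.
3 ≠ 7, so there is no saddle point; optimal play is mixed.
b2 is strictly dominated by b3 (it gives General R strictly more in every row), so General C never plays it.
On the remaining 2×2 (a1, a2 vs b1, b3):
Let General R play a1 with probability p. Expected payoff against b1: (-2)p + 7(1−p) = −9p + 7; against b3: 10p + 3(1−p) = 7p + 3.
Setting these equal: −9p + 7 = 7p + 3 ⇒ −16p = -4 ⇒ p = 1/4, and the value is (-9)·(1/4) + 7 = 19/4.
For General C: with q = P(b1), equating a1's and a2's payoffs gives −12q + 10 = 4q + 3 ⇒ q = 7/16.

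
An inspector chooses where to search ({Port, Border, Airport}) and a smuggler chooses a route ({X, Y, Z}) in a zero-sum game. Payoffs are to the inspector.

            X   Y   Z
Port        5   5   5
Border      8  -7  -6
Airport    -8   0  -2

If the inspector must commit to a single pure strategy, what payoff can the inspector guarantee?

Row minima: Port → 5, Border → -7, Airport → -8.
The best of these is 5.

5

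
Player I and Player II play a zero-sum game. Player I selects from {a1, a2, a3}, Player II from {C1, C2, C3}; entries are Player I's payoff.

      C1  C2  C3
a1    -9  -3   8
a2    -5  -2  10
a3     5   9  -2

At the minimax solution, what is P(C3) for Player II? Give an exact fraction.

Row minima: a1 → -9, a2 → -5, a3 → -2; maximin = -2.
Column maxima: C1 → 5, C2 → 9, C3 → 10; minimax = 5.
-2 ≠ 5, so there is no saddle point; optimal play is mixed.
a1 is strictly dominated by a2, so Player I never plays it.
C2 is strictly dominated by C1 (it gives Player I strictly more in every row), so Player II never plays it.
On the remaining 2×2 (a2, a3 vs C1, C3):
Let Player I play a2 with probability p. Expected payoff against C1: (-5)p + 5(1−p) = −10p + 5; against C3: 10p + (-2)(1−p) = 12p − 2.
Setting these equal: −10p + 5 = 12p − 2 ⇒ −22p = -7 ⇒ p = 7/22, and the value is (-10)·(7/22) + 5 = 20/11.
For Player II: with q = P(C1), equating a2's and a3's payoffs gives −15q + 10 = 7q − 2 ⇒ q = 6/11.

5/11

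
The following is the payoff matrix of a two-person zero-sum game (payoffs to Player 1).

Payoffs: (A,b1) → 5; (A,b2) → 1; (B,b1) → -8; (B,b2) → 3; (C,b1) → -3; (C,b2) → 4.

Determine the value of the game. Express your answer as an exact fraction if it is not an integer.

Row minima: A → 1, B → -8, C → -3; maximin = 1.
Column maxima: b1 → 5, b2 → 4; minimax = 4.
1 ≠ 4, so there is no saddle point; optimal play is mixed.
B is strictly dominated by C, so Player 1 never plays it.
On the remaining 2×2 (A, C vs b1, b2):
Let Player 1 play A with probability p. Expected payoff against b1: 5p + (-3)(1−p) = 8p − 3; against b2: 1p + 4(1−p) = −3p + 4.
Setting these equal: 8p − 3 = −3p + 4 ⇒ 11p = 7 ⇒ p = 7/11, and the value is (8)·(7/11) − 3 = 23/11.
For Player 2: with q = P(b1), equating A's and C's payoffs gives 4q + 1 = −7q + 4 ⇒ q = 3/11.

23/11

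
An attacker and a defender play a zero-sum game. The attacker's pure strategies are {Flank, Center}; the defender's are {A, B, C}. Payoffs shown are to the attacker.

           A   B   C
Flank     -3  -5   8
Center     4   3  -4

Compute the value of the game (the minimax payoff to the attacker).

1/5

Row minima: Flank → -5, Center → -4; maximin = -4.
Column maxima: A → 4, B → 3, C → 8; minimax = 3.
-4 ≠ 3, so there is no saddle point; optimal play is mixed.
A is strictly dominated by B (it gives the attacker strictly more in every row), so the defender never plays it.
On the remaining 2×2 (Flank, Center vs B, C):
Let the attacker play Flank with probability p. Expected payoff against B: (-5)p + 3(1−p) = −8p + 3; against C: 8p + (-4)(1−p) = 12p − 4.
Setting these equal: −8p + 3 = 12p − 4 ⇒ −20p = -7 ⇒ p = 7/20, and the value is (-8)·(7/20) + 3 = 1/5.
For the defender: with q = P(B), equating Flank's and Center's payoffs gives −13q + 8 = 7q − 4 ⇒ q = 3/5.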